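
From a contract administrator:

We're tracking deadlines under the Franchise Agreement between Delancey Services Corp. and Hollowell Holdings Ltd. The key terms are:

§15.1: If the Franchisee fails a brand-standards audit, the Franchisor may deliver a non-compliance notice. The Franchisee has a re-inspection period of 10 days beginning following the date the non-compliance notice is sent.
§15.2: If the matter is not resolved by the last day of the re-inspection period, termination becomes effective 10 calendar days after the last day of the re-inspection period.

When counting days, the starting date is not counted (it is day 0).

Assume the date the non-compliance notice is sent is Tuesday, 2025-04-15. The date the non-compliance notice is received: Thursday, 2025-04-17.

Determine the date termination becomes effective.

2025-05-05

The last day of the re-inspection period: 2025-04-15 + 10 days = 2025-04-25.
Adding 10 calendar days to 2025-04-25 gives 2025-05-05, which is the date termination becomes effective.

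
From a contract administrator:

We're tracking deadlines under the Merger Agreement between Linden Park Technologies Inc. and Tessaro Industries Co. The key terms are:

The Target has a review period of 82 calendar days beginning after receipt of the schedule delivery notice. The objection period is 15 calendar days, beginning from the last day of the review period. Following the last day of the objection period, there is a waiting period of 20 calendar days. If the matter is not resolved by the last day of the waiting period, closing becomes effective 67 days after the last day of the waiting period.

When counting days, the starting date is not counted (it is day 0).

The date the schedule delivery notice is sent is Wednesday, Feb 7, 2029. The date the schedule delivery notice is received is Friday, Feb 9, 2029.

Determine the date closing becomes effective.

Adding 82 calendar days to Feb 9, 2029 gives May 2, 2029, which is the last day of the review period.
Adding 15 calendar days to May 2, 2029 gives May 17, 2029, which is the last day of the objection period.
The last day of the waiting period: May 17, 2029 + 20 days = Jun 6, 2029.
The date closing becomes effective: 67 calendar days after Jun 6, 2029 is Aug 12, 2029.

Aug 12, 2029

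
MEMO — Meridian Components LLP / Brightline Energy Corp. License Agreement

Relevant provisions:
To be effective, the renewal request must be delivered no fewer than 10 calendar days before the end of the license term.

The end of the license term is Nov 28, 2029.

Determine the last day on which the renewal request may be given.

Nov 18, 2029

Counting back 10 calendar days from Nov 28, 2029 gives Nov 18, 2029.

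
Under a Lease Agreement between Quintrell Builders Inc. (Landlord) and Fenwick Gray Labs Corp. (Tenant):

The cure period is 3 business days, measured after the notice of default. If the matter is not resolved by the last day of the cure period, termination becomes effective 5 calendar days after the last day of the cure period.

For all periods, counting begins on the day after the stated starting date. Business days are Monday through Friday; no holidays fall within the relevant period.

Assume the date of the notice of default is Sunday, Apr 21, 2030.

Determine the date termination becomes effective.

Apr 29, 2030

The last day of the cure period: 3 business days after Sunday, Apr 21, 2030, skipping weekends — Apr 22, Apr 23, Apr 24 — lands on Wednesday, Apr 24, 2030.
The date termination becomes effective: Apr 24, 2030 + 5 days = Apr 29, 2030.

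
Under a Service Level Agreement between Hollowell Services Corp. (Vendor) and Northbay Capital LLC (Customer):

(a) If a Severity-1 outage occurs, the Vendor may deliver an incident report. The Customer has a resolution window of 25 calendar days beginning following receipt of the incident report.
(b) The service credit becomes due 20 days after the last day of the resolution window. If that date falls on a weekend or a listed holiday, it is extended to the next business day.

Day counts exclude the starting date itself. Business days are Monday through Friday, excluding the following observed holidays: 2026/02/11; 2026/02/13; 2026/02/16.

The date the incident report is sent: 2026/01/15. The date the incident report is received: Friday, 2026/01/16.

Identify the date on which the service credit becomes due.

The last day of the resolution window: 25 calendar days after 2026/01/16 is 2026/02/10.
Adding 20 calendar days to 2026/02/10 gives 2026/03/02, which is the date on which the service credit becomes due. 2026/03/02 is a Monday and is not a listed holiday, so no roll-forward applies.

2026/03/02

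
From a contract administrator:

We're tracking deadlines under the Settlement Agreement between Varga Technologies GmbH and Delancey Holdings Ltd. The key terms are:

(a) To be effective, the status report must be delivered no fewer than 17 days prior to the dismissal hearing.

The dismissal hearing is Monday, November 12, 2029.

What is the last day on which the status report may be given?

November 12, 2029 minus 17 days is October 26, 2029.

October 26, 2029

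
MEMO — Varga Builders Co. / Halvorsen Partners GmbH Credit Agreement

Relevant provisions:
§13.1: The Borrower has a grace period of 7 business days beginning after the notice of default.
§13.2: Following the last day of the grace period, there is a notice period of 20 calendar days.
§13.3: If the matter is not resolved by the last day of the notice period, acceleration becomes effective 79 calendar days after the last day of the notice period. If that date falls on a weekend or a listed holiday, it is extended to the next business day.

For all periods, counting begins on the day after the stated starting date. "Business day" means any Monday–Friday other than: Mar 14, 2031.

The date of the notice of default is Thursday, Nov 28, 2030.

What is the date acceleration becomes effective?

The last day of the grace period: counting 7 business days from Thursday, Nov 28, 2030 (Nov 29, Dec 2, Dec 3, Dec 4, Dec 5, Dec 6, Dec 9, skipping weekends) reaches Monday, Dec 9, 2030.
The last day of the notice period: Dec 9, 2030 + 20 days = Dec 29, 2030.
Adding 79 calendar days to Dec 29, 2030 gives Mar 18, 2031, which is the date acceleration becomes effective. Mar 18, 2031 is a Tuesday and is not a listed holiday, so no roll-forward applies.

Mar 18, 2031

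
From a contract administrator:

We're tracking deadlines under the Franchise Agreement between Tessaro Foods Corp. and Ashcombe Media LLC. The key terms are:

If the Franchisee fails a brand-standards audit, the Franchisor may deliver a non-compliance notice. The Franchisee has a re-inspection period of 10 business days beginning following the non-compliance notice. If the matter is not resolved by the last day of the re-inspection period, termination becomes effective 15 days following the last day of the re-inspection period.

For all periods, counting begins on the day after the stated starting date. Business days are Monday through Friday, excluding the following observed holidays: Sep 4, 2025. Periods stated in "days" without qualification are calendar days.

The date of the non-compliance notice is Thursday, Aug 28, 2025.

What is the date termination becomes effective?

The last day of the re-inspection period: counting 10 business days from Thursday, Aug 28, 2025 (Aug 29, Sep 1, Sep 2, Sep 3, Sep 5, Sep 8, Sep 9, Sep 10, Sep 11, Sep 12, skipping weekends and the listed holiday on Sep 4) reaches Friday, Sep 12, 2025.
Adding 15 calendar days to Sep 12, 2025 gives Sep 27, 2025, which is the date termination becomes effective.

Sep 27, 2025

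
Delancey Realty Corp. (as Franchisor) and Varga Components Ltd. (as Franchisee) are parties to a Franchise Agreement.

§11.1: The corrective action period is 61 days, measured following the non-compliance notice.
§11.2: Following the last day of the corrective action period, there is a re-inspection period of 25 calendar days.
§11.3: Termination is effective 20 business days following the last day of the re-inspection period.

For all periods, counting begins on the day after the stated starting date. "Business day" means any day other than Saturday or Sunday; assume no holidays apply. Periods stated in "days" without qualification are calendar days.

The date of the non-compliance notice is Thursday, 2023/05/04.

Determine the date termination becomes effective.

The last day of the corrective action period: 2023/05/04 + 61 days = 2023/07/04.
The last day of the re-inspection period: 25 calendar days after 2023/07/04 is 2023/07/29.
The date termination becomes effective: 20 business days after Saturday, 2023/07/29, skipping weekends — Jul 31, Aug 1, Aug 2, Aug 3, …, Aug 23, Aug 24, Aug 25 — lands on Friday, 2023/08/25.

2023/08/25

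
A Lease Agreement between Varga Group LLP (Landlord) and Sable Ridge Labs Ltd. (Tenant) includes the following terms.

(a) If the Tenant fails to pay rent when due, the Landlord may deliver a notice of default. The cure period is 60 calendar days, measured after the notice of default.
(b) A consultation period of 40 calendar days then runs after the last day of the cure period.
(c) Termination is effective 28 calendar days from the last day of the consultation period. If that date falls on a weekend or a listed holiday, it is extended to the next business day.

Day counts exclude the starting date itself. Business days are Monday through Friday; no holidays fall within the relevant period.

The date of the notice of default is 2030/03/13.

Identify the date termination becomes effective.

The last day of the cure period: 60 calendar days after 2030/03/13 is 2030/05/12.
The last day of the consultation period: 40 calendar days after 2030/05/12 is 2030/06/21.
Adding 28 calendar days to 2030/06/21 gives 2030/07/19, which is the date termination becomes effective. 2030/07/19 is a Friday, so no roll-forward applies.

2030/07/19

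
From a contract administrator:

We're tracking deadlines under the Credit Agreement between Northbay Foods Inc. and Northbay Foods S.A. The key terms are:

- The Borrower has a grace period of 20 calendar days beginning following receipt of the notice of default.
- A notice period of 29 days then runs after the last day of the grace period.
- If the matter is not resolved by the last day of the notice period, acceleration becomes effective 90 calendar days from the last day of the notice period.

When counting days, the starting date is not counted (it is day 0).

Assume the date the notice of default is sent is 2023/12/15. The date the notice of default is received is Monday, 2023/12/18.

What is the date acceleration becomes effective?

2024/05/05

Adding 20 calendar days to 2023/12/18 gives 2024/01/07, which is the last day of the grace period.
Adding 29 calendar days to 2024/01/07 gives 2024/02/05, which is the last day of the notice period.
The date acceleration becomes effective: 90 calendar days after 2024/02/05 is 2024/05/05.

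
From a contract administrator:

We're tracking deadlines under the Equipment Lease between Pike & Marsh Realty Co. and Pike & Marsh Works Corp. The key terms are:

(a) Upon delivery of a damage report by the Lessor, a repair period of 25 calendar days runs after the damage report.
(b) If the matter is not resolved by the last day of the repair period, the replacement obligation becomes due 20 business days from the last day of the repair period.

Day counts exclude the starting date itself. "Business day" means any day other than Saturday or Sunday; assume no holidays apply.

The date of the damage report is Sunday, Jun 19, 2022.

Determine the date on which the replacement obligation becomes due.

Aug 11, 2022

The last day of the repair period: 25 calendar days after Jun 19, 2022 is Jul 14, 2022.
The date on which the replacement obligation becomes due: counting 20 business days from Thursday, Jul 14, 2022 (Jul 15, Jul 18, Jul 19, Jul 20, …, Aug 9, Aug 10, Aug 11, skipping weekends) reaches Thursday, Aug 11, 2022.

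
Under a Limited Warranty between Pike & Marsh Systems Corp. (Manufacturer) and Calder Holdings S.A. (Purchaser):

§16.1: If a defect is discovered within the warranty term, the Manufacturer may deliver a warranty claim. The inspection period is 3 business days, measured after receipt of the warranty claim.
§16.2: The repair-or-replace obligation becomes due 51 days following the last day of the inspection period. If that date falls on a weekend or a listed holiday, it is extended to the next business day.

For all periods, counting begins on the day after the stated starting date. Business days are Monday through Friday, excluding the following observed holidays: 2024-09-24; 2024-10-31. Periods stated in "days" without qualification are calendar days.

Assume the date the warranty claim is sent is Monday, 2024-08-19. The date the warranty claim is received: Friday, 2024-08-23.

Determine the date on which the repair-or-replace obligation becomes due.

From Friday, 2024-08-23, 3 business days (Aug 26, Aug 27, Aug 28, skipping weekends) brings us to Wednesday, 2024-08-28, which is the last day of the inspection period.
Adding 51 calendar days to 2024-08-28 gives 2024-10-18, which is the date on which the repair-or-replace obligation becomes due. 2024-10-18 is a Friday and is not a listed holiday, so no roll-forward applies.

2024-10-18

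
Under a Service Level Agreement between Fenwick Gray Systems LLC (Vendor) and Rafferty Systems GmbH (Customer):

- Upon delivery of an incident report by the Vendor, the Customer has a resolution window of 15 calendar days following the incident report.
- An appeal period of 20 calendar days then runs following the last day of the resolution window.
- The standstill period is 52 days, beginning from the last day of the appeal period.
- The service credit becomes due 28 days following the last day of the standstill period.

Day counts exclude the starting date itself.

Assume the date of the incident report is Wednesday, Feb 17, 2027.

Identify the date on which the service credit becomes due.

Jun 12, 2027

Adding 15 calendar days to Feb 17, 2027 gives Mar 4, 2027, which is the last day of the resolution window.
The last day of the appeal period: Mar 4, 2027 + 20 days = Mar 24, 2027.
The last day of the standstill period: Mar 24, 2027 + 52 days = May 15, 2027.
The date on which the service credit becomes due: May 15, 2027 + 28 days = Jun 12, 2027.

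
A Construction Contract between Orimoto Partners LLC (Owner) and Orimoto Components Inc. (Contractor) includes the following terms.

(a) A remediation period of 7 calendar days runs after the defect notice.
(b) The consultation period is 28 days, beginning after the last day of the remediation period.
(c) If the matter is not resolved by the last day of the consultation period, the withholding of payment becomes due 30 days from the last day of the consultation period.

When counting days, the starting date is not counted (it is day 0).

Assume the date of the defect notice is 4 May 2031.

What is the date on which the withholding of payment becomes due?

8 July 2031

Adding 7 calendar days to 4 May 2031 gives 11 May 2031, which is the last day of the remediation period.
Adding 28 calendar days to 11 May 2031 gives 8 June 2031, which is the last day of the consultation period.
The date on which the withholding of payment becomes due: 8 June 2031 + 30 days = 8 July 2031.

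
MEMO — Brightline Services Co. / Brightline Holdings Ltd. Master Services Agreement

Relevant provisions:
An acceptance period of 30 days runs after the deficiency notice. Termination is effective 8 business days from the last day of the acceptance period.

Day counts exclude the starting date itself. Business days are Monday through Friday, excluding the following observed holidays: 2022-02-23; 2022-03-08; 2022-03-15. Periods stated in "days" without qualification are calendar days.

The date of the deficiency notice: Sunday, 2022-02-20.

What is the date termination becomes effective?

2022-04-01

The last day of the acceptance period: 30 calendar days after 2022-02-20 is 2022-03-22.
From Tuesday, 2022-03-22, 8 business days (Mar 23, Mar 24, Mar 25, Mar 28, Mar 29, Mar 30, Mar 31, Apr 1, skipping weekends) brings us to Friday, 2022-04-01, which is the date termination becomes effective.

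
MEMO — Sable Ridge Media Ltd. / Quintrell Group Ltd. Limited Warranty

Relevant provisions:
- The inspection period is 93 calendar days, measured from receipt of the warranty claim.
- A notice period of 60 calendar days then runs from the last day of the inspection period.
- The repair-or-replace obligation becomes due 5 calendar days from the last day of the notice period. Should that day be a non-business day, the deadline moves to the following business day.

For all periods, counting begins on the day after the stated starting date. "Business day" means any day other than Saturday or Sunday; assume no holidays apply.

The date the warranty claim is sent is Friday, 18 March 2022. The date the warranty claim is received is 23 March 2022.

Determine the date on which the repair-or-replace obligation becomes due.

29 August 2022

The last day of the inspection period: 93 calendar days after 23 March 2022 is 24 June 2022.
The last day of the notice period: 60 calendar days after 24 June 2022 is 23 August 2022.
Adding 5 calendar days to 23 August 2022 gives 28 August 2022, which is the date on which the repair-or-replace obligation becomes due. That falls on a Sunday, so it rolls to the next business day, Monday, 29 August 2022.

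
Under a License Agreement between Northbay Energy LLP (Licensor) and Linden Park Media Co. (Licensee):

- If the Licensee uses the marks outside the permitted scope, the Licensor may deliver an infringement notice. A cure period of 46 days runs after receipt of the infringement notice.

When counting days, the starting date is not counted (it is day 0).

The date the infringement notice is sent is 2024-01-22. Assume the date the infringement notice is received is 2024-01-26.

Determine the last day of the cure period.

The last day of the cure period: 46 calendar days after 2024-01-26 is 2024-03-12.

2024-03-12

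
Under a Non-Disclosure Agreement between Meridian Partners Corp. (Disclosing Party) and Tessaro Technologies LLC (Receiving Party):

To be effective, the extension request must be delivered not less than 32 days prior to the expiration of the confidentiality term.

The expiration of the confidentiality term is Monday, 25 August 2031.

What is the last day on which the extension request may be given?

24 July 2031

25 August 2031 minus 32 days is 24 July 2031.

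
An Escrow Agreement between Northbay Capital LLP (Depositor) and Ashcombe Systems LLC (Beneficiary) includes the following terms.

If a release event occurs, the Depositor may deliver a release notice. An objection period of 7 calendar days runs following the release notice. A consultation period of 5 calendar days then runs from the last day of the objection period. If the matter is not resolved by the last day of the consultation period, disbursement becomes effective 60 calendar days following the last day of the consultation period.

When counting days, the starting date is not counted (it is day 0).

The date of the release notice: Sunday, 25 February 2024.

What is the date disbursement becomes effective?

7 May 2024

The last day of the objection period: 7 calendar days after 25 February 2024 is 3 March 2024.
Adding 5 calendar days to 3 March 2024 gives 8 March 2024, which is the last day of the consultation period.
The date disbursement becomes effective: 60 calendar days after 8 March 2024 is 7 May 2024.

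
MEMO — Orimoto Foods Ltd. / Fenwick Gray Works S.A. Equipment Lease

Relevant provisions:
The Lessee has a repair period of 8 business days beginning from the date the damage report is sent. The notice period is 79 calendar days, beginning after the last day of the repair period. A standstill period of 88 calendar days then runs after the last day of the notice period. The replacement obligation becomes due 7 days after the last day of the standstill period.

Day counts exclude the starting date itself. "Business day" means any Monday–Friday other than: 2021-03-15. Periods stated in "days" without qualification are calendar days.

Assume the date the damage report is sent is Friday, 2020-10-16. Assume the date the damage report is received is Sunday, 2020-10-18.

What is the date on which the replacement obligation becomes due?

2021-04-20

The last day of the repair period: counting 8 business days from Friday, 2020-10-16 (Oct 19, Oct 20, Oct 21, Oct 22, Oct 23, Oct 26, Oct 27, Oct 28, skipping weekends) reaches Wednesday, 2020-10-28.
Adding 79 calendar days to 2020-10-28 gives 2021-01-15, which is the last day of the notice period.
The last day of the standstill period: 2021-01-15 + 88 days = 2021-04-13.
The date on which the replacement obligation becomes due: 2021-04-13 + 7 days = 2021-04-20.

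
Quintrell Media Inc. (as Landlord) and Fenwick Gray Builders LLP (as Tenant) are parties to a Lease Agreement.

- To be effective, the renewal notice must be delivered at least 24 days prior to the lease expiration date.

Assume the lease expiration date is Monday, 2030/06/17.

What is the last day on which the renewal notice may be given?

Counting back 24 calendar days from 2030/06/17 gives 2030/05/24.

2030/05/24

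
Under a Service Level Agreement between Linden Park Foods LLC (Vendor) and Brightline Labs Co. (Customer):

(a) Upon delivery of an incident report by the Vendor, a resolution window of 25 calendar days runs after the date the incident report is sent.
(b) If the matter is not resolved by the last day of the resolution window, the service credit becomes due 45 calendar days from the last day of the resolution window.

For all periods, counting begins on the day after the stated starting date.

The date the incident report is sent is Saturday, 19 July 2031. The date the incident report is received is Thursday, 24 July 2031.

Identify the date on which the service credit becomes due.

Adding 25 calendar days to 19 July 2031 gives 13 August 2031, which is the last day of the resolution window.
The date on which the service credit becomes due: 13 August 2031 + 45 days = 27 September 2031.

27 September 2031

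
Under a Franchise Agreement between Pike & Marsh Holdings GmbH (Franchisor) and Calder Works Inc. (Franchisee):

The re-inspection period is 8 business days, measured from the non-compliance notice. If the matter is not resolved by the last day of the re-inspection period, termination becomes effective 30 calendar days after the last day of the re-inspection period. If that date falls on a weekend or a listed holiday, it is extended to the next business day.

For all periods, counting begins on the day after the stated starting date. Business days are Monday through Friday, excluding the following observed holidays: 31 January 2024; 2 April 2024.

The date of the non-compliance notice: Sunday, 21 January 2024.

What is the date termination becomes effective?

The last day of the re-inspection period: 8 business days after Sunday, 21 January 2024, skipping weekends and the listed holiday on Jan 31 — Jan 22, Jan 23, Jan 24, Jan 25, Jan 26, Jan 29, Jan 30, Feb 1 — lands on Thursday, 1 February 2024.
The date termination becomes effective: 1 February 2024 + 30 days = 2 March 2024. That falls on a Saturday, so it rolls to the next business day, Monday, 4 March 2024.

4 March 2024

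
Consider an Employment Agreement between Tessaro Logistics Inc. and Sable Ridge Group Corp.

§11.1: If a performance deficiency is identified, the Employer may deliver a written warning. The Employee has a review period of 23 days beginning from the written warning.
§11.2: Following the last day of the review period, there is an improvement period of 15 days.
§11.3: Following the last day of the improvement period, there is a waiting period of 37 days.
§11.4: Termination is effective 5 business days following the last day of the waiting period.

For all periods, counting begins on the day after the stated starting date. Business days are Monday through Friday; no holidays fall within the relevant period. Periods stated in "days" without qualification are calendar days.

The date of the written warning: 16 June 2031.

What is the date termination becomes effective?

5 September 2031

The last day of the review period: 23 calendar days after 16 June 2031 is 9 July 2031.
The last day of the improvement period: 9 July 2031 + 15 days = 24 July 2031.
Adding 37 calendar days to 24 July 2031 gives 30 August 2031, which is the last day of the waiting period.
The date termination becomes effective: 5 business days after Saturday, 30 August 2031, skipping weekends — Sep 1, Sep 2, Sep 3, Sep 4, Sep 5 — lands on Friday, 5 September 2031.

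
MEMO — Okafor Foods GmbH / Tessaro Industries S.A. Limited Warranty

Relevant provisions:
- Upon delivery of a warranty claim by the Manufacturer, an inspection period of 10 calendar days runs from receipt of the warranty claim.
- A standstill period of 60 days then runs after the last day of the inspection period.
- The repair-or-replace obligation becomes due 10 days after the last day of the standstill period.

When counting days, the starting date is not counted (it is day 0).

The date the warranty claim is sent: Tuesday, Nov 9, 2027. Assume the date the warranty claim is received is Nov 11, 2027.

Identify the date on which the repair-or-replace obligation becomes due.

Jan 30, 2028

The last day of the inspection period: 10 calendar days after Nov 11, 2027 is Nov 21, 2027.
The last day of the standstill period: 60 calendar days after Nov 21, 2027 is Jan 20, 2028.
The date on which the repair-or-replace obligation becomes due: 10 calendar days after Jan 20, 2028 is Jan 30, 2028.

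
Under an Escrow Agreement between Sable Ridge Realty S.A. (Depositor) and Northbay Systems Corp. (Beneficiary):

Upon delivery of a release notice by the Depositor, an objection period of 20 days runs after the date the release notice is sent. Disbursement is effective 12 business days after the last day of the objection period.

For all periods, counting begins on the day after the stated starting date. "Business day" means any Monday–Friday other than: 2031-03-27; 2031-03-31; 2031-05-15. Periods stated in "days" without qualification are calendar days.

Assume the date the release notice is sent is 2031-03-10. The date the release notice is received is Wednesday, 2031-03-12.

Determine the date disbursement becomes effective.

2031-04-16

The last day of the objection period: 20 calendar days after 2031-03-10 is 2031-03-30.
The date disbursement becomes effective: 12 business days after Sunday, 2031-03-30, skipping weekends and the listed holiday on Mar 31 — Apr 1, Apr 2, Apr 3, Apr 4, …, Apr 14, Apr 15, Apr 16 — lands on Wednesday, 2031-04-16.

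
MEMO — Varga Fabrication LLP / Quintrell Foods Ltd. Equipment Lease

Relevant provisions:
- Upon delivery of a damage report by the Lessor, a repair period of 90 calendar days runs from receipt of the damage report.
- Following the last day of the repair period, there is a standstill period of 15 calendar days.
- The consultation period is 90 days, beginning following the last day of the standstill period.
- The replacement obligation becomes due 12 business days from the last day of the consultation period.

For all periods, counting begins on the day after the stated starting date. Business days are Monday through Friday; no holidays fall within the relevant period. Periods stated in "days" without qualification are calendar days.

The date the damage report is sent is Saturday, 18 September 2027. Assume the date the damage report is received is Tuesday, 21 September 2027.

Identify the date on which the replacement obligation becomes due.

Adding 90 calendar days to 21 September 2027 gives 20 December 2027, which is the last day of the repair period.
The last day of the standstill period: 15 calendar days after 20 December 2027 is 4 January 2028.
The last day of the consultation period: 90 calendar days after 4 January 2028 is 3 April 2028.
From Monday, 3 April 2028, 12 business days (Apr 4, Apr 5, Apr 6, Apr 7, …, Apr 17, Apr 18, Apr 19, skipping weekends) brings us to Wednesday, 19 April 2028, which is the date on which the replacement obligation becomes due.

19 April 2028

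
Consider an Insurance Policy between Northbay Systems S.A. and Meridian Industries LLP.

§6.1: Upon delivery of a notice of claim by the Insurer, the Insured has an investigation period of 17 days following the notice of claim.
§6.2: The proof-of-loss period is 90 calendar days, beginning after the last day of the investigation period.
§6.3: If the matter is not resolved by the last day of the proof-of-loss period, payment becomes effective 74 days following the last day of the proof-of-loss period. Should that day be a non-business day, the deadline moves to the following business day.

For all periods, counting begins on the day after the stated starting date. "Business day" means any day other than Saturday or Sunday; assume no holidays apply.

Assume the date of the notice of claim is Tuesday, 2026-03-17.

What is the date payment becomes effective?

Adding 17 calendar days to 2026-03-17 gives 2026-04-03, which is the last day of the investigation period.
The last day of the proof-of-loss period: 2026-04-03 + 90 days = 2026-07-02.
Adding 74 calendar days to 2026-07-02 gives 2026-09-14, which is the date payment becomes effective. 2026-09-14 is a Monday, so no roll-forward applies.

2026-09-14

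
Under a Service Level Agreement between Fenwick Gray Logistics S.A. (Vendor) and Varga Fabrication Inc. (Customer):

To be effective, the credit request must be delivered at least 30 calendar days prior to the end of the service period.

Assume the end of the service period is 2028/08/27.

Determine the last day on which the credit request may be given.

2028/07/28

Counting back 30 calendar days from 2028/08/27 gives 2028/07/28.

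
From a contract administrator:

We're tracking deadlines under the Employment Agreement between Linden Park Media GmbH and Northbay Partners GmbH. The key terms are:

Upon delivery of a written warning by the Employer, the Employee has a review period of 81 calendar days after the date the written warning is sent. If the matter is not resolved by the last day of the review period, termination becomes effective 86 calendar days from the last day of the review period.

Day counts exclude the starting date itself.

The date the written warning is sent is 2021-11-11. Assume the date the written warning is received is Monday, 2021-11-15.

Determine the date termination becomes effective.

The last day of the review period: 2021-11-11 + 81 days = 2022-01-31.
Adding 86 calendar days to 2022-01-31 gives 2022-04-27, which is the date termination becomes effective.

2022-04-27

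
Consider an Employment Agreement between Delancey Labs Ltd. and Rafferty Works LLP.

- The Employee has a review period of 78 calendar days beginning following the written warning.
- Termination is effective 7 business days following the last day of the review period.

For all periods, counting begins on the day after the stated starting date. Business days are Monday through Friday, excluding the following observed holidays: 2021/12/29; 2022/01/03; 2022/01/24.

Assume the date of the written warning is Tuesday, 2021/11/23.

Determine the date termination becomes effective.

2022/02/18

The last day of the review period: 78 calendar days after 2021/11/23 is 2022/02/09.
The date termination becomes effective: counting 7 business days from Wednesday, 2022/02/09 (Feb 10, Feb 11, Feb 14, Feb 15, Feb 16, Feb 17, Feb 18, skipping weekends) reaches Friday, 2022/02/18.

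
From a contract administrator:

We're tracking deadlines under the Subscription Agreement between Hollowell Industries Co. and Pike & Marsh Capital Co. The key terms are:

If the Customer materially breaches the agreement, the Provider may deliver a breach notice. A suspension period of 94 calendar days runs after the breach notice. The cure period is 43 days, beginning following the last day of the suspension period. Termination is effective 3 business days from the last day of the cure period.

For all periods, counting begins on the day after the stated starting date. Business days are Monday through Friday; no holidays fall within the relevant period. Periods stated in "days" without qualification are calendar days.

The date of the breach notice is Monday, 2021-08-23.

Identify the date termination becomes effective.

The last day of the suspension period: 2021-08-23 + 94 days = 2021-11-25.
Adding 43 calendar days to 2021-11-25 gives 2022-01-07, which is the last day of the cure period.
From Friday, 2022-01-07, 3 business days (Jan 10, Jan 11, Jan 12, skipping weekends) brings us to Wednesday, 2022-01-12, which is the date termination becomes effective.

2022-01-12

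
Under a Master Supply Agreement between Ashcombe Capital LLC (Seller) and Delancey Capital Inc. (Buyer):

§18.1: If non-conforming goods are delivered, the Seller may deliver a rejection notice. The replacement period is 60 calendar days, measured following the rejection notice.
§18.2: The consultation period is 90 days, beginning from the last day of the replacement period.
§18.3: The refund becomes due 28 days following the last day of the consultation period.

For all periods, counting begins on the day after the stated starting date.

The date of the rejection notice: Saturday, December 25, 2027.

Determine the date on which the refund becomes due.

Adding 60 calendar days to December 25, 2027 gives February 23, 2028, which is the last day of the replacement period.
Adding 90 calendar days to February 23, 2028 gives May 23, 2028, which is the last day of the consultation period.
Adding 28 calendar days to May 23, 2028 gives June 20, 2028, which is the date on which the refund becomes due.

June 20, 2028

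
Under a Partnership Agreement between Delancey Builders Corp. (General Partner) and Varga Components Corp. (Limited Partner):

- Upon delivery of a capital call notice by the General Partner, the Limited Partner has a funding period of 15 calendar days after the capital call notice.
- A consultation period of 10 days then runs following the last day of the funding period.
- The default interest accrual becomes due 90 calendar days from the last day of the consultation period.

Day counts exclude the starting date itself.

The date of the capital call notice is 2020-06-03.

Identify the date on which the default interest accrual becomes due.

2020-09-26

Adding 15 calendar days to 2020-06-03 gives 2020-06-18, which is the last day of the funding period.
Adding 10 calendar days to 2020-06-18 gives 2020-06-28, which is the last day of the consultation period.
The date on which the default interest accrual becomes due: 90 calendar days after 2020-06-28 is 2020-09-26.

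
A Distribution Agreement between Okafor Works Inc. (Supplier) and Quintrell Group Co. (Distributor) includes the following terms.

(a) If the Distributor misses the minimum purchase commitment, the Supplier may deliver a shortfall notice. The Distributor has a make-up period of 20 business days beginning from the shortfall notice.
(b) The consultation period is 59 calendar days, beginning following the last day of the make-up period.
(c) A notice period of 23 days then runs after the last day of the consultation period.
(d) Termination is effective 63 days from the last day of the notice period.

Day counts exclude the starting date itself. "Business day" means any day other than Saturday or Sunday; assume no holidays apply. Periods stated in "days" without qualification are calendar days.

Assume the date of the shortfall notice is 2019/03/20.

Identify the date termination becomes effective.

2019/09/09

The last day of the make-up period: 20 business days after Wednesday, 2019/03/20, skipping weekends — Mar 21, Mar 22, Mar 25, Mar 26, …, Apr 15, Apr 16, Apr 17 — lands on Wednesday, 2019/04/17.
The last day of the consultation period: 2019/04/17 + 59 days = 2019/06/15.
Adding 23 calendar days to 2019/06/15 gives 2019/07/08, which is the last day of the notice period.
Adding 63 calendar days to 2019/07/08 gives 2019/09/09, which is the date termination becomes effective.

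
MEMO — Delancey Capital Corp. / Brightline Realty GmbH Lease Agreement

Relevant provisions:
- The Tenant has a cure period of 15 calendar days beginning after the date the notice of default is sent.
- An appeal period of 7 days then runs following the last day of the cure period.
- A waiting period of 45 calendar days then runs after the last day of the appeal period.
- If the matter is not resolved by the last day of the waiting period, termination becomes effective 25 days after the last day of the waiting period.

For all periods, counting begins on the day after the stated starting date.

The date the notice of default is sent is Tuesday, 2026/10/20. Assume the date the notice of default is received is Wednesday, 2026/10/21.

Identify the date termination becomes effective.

Adding 15 calendar days to 2026/10/20 gives 2026/11/04, which is the last day of the cure period.
The last day of the appeal period: 2026/11/04 + 7 days = 2026/11/11.
Adding 45 calendar days to 2026/11/11 gives 2026/12/26, which is the last day of the waiting period.
Adding 25 calendar days to 2026/12/26 gives 2027/01/20, which is the date termination becomes effective.

2027/01/20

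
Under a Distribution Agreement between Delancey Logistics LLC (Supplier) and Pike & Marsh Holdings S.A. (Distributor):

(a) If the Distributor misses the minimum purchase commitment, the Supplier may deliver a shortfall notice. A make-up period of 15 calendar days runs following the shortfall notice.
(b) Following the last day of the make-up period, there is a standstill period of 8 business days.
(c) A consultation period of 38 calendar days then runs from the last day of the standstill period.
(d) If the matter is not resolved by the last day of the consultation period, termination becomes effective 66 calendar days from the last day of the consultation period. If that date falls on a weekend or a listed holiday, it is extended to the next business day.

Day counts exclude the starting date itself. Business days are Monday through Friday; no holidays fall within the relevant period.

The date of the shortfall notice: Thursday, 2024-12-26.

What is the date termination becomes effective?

2025-05-06

The last day of the make-up period: 15 calendar days after 2024-12-26 is 2025-01-10.
From Friday, 2025-01-10, 8 business days (Jan 13, Jan 14, Jan 15, Jan 16, Jan 17, Jan 20, Jan 21, Jan 22, skipping weekends) brings us to Wednesday, 2025-01-22, which is the last day of the standstill period.
Adding 38 calendar days to 2025-01-22 gives 2025-03-01, which is the last day of the consultation period.
The date termination becomes effective: 2025-03-01 + 66 days = 2025-05-06. 2025-05-06 is a Tuesday, so no roll-forward applies.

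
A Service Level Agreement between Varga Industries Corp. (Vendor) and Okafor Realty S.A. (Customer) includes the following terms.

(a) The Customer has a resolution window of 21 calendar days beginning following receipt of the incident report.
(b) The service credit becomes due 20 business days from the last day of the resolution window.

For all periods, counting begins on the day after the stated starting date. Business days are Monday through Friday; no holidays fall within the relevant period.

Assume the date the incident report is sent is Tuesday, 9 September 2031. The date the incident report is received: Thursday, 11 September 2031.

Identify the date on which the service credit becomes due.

Adding 21 calendar days to 11 September 2031 gives 2 October 2031, which is the last day of the resolution window.
The date on which the service credit becomes due: counting 20 business days from Thursday, 2 October 2031 (Oct 3, Oct 6, Oct 7, Oct 8, …, Oct 28, Oct 29, Oct 30, skipping weekends) reaches Thursday, 30 October 2031.

30 October 2031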